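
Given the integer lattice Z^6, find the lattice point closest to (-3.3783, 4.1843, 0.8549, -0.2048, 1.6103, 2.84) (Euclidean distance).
(-3, 4, 1, 0, 2, 3)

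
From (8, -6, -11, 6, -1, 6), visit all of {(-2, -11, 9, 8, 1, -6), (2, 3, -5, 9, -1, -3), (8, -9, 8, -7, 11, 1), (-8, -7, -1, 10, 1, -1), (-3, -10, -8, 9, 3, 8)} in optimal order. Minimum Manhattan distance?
164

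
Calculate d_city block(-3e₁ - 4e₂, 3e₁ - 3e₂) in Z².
7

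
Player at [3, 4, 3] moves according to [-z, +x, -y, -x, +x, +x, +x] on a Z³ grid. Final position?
(6, 3, 2)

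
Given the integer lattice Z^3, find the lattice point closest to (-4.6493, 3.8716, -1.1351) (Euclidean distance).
(-5, 4, -1)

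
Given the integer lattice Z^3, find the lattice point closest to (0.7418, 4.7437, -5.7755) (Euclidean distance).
(1, 5, -6)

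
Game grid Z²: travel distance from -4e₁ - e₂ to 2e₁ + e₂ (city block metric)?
8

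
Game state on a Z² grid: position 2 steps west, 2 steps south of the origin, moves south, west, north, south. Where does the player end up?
(-3, -3)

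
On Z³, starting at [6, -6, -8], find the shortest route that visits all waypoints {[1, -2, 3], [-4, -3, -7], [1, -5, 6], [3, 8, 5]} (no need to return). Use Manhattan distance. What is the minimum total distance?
52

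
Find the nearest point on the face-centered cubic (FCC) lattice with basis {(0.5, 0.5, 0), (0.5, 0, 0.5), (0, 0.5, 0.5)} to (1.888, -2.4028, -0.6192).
(2, -2.5, -0.5)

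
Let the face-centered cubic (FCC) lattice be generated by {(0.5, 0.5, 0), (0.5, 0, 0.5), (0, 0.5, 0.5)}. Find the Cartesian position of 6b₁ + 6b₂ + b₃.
(6, 3.5, 3.5)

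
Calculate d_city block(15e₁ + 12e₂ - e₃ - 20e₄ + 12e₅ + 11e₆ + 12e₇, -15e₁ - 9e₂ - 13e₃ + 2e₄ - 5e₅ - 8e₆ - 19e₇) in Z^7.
152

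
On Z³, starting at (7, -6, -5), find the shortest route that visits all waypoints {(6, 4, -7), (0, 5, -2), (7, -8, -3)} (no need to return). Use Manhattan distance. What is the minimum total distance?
33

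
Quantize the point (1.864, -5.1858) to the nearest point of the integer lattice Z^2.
(2, -5)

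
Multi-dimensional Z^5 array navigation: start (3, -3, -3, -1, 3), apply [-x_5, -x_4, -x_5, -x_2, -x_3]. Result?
(3, -4, -4, -2, 1)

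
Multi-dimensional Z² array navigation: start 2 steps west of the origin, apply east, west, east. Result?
(-1, 0)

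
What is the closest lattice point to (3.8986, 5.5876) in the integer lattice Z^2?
(4, 6)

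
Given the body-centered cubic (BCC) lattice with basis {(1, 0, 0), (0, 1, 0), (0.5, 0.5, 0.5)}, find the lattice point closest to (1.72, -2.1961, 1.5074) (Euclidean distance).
(1.5, -2.5, 1.5)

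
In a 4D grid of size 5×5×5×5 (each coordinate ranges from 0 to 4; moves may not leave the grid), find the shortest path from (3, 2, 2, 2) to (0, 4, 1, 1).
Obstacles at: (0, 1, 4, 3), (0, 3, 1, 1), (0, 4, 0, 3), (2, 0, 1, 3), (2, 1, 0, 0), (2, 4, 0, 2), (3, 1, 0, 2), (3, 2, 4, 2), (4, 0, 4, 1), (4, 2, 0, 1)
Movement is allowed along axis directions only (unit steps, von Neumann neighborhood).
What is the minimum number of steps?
7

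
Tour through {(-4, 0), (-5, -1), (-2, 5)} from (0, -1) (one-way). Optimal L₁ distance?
14
(one optimal route: (0, -1) → (-5, -1) → (-4, 0) → (-2, 5))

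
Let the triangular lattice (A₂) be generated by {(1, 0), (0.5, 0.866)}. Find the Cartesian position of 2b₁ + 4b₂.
(4, 3.464)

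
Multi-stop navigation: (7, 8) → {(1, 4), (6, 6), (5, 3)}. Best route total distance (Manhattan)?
12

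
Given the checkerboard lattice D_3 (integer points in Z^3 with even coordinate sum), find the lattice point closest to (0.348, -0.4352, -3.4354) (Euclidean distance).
(0, 0, -4)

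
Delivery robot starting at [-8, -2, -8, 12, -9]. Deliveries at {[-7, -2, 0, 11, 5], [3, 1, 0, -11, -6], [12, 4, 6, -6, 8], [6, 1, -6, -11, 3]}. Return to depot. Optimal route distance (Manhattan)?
172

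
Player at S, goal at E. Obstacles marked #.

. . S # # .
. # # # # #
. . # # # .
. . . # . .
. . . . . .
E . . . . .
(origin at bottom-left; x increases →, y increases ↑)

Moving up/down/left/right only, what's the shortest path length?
7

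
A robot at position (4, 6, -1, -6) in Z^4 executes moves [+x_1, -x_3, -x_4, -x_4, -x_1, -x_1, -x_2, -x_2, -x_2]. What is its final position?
(3, 3, -2, -8)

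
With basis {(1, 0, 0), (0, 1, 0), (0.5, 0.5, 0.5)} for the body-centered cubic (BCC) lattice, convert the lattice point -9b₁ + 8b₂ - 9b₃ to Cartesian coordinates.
(-13.5, 3.5, -4.5)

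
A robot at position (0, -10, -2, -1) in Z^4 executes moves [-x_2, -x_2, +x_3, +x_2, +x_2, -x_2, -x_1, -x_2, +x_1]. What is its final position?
(0, -12, -1, -1)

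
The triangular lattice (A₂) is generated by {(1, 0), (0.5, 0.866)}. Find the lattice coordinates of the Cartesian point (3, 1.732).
2b₁ + 2b₂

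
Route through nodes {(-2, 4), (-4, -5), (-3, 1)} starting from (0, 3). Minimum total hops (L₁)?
14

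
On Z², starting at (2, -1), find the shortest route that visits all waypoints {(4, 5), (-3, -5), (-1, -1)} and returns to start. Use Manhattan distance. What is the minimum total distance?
34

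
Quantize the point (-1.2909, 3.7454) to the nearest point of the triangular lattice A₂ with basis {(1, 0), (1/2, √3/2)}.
(-1, 3.464)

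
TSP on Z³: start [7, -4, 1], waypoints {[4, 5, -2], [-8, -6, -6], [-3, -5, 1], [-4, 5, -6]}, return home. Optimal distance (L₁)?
66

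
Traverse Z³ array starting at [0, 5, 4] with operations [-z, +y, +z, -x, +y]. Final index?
(-1, 7, 4)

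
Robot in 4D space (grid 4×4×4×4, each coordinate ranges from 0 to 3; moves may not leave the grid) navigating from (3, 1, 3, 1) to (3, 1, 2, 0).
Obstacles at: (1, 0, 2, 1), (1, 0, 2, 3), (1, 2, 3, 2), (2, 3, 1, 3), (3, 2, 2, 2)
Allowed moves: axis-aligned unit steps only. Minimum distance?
2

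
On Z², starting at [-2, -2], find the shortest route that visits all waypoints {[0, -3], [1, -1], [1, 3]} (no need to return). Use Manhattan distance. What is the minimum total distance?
10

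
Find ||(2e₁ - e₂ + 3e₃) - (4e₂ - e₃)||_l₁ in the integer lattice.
11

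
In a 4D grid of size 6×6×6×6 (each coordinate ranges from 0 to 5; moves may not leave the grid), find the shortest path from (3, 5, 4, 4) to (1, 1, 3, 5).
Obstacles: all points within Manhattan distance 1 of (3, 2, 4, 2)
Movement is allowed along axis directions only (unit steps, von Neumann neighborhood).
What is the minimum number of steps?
8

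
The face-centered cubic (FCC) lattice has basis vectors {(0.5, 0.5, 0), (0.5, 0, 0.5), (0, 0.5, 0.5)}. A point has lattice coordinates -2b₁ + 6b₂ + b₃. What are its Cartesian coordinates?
(2, -0.5, 3.5)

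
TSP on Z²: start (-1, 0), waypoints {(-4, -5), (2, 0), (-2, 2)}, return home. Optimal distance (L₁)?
26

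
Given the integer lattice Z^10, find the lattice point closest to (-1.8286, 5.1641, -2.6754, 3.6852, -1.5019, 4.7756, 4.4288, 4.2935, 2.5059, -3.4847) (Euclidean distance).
(-2, 5, -3, 4, -2, 5, 4, 4, 3, -3)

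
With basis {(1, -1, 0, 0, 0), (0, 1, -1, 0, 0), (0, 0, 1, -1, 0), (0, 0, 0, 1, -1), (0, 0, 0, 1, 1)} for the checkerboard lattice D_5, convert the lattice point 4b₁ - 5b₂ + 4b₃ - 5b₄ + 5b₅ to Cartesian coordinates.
(4, -9, 9, -4, 10)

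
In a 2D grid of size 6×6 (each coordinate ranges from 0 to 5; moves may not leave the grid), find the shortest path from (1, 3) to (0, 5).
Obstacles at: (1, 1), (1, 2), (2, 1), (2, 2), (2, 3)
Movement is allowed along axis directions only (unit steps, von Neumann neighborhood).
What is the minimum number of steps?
3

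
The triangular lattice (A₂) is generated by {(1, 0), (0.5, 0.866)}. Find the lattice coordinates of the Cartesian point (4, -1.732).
5b₁ - 2b₂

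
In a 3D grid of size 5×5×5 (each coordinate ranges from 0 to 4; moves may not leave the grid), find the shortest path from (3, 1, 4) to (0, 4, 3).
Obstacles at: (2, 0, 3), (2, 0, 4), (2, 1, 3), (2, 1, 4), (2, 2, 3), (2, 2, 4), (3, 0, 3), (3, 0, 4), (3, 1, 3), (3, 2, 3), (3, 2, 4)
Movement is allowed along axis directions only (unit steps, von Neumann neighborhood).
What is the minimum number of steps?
9
(one shortest path: (3, 1, 4) → (4, 1, 4) → (4, 2, 4) → (4, 3, 4) → (3, 3, 4) → (2, 3, 4) → (1, 3, 4) → (0, 3, 4) → (0, 4, 4) → (0, 4, 3))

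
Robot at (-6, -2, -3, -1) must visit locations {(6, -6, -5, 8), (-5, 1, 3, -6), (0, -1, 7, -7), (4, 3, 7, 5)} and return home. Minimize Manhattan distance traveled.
100
(one optimal route: (-6, -2, -3, -1) → (6, -6, -5, 8) → (4, 3, 7, 5) → (0, -1, 7, -7) → (-5, 1, 3, -6) → (-6, -2, -3, -1))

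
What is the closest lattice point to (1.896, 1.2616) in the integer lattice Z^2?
(2, 1)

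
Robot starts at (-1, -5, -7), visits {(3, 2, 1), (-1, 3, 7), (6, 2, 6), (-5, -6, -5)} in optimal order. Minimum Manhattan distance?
46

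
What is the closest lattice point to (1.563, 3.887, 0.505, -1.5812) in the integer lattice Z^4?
(2, 4, 1, -2)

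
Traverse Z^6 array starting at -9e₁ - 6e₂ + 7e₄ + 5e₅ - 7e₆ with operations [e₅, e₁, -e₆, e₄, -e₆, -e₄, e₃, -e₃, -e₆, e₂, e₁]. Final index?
(-7, -5, 0, 7, 6, -10)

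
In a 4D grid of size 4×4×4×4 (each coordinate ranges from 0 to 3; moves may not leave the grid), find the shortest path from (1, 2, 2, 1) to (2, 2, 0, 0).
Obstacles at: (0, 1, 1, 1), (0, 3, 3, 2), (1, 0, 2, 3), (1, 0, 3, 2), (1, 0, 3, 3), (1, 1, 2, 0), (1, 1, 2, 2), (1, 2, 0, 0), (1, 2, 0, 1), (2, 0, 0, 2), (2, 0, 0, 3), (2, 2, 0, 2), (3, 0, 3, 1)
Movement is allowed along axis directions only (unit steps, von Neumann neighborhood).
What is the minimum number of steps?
4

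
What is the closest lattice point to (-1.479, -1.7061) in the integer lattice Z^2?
(-1, -2)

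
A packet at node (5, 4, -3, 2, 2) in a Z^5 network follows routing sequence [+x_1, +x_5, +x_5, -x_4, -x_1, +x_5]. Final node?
(5, 4, -3, 1, 5)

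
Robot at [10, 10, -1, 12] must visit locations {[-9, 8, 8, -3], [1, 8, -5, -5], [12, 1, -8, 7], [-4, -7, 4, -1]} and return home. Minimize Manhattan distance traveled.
150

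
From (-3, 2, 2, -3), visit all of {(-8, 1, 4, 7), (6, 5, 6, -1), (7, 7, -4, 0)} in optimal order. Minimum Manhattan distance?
60
(one optimal route: (-3, 2, 2, -3) → (-8, 1, 4, 7) → (6, 5, 6, -1) → (7, 7, -4, 0))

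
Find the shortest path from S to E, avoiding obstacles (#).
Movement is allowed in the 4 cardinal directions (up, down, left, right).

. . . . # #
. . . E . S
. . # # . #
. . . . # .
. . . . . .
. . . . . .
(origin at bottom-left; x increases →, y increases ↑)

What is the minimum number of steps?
2
(one shortest path: (5, 4) → (4, 4) → (3, 4))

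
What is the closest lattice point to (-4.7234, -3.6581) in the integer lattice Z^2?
(-5, -4)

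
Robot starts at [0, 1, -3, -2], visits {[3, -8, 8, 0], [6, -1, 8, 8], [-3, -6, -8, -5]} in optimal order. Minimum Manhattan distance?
65
(one optimal route: (0, 1, -3, -2) → (-3, -6, -8, -5) → (3, -8, 8, 0) → (6, -1, 8, 8))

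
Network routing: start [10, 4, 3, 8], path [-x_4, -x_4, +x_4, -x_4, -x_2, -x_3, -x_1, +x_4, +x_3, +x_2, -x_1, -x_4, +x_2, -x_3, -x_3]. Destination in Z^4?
(8, 5, 1, 6)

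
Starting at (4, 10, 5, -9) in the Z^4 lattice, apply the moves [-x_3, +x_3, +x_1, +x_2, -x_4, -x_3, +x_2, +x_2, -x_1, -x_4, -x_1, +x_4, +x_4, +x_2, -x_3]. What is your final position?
(3, 14, 3, -9)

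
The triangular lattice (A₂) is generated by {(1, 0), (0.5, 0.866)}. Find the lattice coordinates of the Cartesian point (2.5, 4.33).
5b₂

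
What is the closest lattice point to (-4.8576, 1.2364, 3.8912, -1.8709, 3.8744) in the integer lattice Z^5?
(-5, 1, 4, -2, 4)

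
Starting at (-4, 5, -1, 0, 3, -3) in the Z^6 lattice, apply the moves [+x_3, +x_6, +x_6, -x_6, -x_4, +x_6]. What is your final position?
(-4, 5, 0, -1, 3, -1)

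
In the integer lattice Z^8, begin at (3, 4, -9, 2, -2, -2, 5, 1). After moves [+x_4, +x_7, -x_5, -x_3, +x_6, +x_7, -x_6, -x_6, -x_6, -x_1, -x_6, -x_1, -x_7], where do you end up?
(1, 4, -10, 3, -3, -5, 6, 1)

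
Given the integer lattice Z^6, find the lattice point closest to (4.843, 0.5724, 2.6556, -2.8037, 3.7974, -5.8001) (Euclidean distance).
(5, 1, 3, -3, 4, -6)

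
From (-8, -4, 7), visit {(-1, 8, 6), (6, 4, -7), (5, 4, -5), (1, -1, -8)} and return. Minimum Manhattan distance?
82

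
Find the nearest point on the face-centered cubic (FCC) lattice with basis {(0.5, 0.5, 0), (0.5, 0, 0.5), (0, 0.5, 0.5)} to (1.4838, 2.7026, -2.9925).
(1.5, 2.5, -3)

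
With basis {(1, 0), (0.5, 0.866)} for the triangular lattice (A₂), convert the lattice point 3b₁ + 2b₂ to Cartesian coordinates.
(4, 1.732)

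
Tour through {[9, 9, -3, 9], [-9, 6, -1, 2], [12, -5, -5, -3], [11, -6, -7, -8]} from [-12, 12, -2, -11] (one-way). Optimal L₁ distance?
93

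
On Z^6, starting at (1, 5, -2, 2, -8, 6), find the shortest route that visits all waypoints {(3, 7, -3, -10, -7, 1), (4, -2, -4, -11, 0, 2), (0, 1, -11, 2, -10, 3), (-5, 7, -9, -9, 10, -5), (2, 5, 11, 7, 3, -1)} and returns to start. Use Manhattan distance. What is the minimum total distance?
208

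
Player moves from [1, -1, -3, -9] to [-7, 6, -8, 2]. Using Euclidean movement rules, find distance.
16.0935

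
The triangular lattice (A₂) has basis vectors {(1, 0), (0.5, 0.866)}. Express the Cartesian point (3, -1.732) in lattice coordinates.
4b₁ - 2b₂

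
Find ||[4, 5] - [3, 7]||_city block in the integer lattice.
3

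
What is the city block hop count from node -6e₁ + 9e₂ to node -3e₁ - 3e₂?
15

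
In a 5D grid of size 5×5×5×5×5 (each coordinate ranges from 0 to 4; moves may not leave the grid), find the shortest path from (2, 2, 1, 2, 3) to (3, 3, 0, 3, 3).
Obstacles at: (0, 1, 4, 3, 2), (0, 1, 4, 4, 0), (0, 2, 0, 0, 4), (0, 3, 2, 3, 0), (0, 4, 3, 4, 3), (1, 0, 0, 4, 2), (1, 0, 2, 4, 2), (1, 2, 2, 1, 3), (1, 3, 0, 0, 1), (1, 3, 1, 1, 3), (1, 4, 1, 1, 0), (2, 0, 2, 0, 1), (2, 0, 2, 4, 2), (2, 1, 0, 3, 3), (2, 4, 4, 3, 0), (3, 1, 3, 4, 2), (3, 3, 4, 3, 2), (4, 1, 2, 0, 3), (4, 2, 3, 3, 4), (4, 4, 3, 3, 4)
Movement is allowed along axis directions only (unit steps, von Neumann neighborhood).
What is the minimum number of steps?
4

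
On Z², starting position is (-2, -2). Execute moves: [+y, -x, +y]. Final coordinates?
(-3, 0)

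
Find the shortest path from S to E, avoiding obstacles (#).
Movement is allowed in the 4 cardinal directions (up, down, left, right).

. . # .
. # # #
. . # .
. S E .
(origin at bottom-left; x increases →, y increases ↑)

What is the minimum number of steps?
1
(one shortest path: (1, 0) → (2, 0))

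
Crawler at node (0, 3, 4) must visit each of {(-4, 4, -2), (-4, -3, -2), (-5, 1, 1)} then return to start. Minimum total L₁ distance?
36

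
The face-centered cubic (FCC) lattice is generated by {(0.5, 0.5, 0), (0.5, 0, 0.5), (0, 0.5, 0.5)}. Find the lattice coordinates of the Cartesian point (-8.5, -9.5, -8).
-10b₁ - 7b₂ - 9b₃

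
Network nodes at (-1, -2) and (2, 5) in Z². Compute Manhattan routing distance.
10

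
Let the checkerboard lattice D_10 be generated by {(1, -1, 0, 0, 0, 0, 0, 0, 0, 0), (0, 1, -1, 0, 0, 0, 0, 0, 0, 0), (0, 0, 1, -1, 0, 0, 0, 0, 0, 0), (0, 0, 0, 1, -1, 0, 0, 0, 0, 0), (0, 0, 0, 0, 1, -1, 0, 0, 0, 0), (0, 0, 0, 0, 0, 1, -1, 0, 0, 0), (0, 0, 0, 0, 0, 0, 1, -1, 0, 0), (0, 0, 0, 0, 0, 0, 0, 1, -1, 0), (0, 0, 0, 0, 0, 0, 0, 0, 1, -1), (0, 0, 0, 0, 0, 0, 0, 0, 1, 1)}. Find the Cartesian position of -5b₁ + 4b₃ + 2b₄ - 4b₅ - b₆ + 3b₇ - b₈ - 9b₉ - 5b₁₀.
(-5, 5, 4, -2, -6, 3, 4, -4, -13, 4)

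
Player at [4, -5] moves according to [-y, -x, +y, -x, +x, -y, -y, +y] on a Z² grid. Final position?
(3, -6)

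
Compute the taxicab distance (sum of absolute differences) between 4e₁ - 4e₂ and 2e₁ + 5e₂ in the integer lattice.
11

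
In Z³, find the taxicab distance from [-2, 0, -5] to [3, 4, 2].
16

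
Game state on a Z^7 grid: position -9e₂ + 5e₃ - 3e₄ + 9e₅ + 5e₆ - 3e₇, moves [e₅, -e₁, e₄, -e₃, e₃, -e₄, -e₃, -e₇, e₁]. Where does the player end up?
(0, -9, 4, -3, 10, 5, -4)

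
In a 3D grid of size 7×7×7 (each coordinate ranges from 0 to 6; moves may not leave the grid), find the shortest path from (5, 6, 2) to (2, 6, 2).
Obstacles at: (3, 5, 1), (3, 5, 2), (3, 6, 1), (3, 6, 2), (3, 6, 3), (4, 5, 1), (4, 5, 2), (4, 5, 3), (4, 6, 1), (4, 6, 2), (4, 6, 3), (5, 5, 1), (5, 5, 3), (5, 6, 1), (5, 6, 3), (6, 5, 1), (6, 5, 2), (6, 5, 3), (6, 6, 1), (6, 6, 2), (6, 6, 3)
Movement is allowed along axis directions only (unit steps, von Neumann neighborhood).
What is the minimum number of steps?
7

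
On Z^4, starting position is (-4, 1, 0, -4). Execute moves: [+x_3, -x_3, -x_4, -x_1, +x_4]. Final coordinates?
(-5, 1, 0, -4)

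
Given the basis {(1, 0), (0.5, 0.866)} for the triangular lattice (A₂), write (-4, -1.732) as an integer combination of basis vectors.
-3b₁ - 2b₂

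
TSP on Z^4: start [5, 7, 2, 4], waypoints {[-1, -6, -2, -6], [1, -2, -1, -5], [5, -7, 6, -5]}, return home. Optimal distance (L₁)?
76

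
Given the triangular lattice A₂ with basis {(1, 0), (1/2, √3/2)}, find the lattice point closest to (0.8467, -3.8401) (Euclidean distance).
(1, -3.464)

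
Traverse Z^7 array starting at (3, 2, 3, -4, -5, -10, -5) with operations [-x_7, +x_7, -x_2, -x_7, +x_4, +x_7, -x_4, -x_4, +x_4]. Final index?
(3, 1, 3, -4, -5, -10, -5)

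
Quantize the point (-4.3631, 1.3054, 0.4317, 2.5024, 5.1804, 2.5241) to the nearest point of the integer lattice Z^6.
(-4, 1, 0, 3, 5, 3)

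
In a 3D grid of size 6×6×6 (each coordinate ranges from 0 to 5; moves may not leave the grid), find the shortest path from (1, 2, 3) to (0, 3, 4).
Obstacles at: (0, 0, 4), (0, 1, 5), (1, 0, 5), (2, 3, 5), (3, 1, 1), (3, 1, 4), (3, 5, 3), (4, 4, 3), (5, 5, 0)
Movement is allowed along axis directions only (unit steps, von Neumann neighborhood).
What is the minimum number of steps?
3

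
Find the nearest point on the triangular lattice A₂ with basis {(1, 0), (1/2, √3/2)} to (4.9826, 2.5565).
(4.5, 2.598)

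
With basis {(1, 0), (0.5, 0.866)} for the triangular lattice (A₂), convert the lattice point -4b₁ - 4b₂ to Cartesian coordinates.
(-6, -3.464)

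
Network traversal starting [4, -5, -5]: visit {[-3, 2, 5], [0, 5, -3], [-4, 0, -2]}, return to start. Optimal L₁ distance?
56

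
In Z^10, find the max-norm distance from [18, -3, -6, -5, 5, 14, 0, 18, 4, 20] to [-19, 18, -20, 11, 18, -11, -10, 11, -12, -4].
37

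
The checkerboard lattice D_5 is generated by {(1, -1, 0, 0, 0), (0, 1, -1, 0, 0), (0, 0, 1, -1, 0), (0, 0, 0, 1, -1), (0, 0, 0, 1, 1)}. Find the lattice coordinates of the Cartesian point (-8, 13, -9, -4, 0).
-8b₁ + 5b₂ - 4b₃ - 4b₄ - 4b₅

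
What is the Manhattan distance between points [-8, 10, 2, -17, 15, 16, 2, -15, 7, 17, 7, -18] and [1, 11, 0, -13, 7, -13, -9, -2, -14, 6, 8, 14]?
142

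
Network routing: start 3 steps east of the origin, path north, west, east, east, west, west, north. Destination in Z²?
(2, 2)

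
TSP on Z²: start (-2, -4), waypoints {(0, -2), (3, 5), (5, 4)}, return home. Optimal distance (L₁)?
32
(one optimal route: (-2, -4) → (0, -2) → (3, 5) → (5, 4) → (-2, -4))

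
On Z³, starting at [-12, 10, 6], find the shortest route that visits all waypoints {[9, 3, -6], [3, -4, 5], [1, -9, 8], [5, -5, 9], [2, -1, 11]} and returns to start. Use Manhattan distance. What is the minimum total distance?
122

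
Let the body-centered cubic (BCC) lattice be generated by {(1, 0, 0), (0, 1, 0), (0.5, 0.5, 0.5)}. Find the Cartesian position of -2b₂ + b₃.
(0.5, -1.5, 0.5)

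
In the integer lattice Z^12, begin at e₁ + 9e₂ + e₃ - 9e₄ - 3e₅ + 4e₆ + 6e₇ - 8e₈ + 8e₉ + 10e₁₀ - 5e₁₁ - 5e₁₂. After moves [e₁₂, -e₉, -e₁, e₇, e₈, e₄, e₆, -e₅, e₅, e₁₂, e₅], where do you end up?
(0, 9, 1, -8, -2, 5, 7, -7, 7, 10, -5, -3)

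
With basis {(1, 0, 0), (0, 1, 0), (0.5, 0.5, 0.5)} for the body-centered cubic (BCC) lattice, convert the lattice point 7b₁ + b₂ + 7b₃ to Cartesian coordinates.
(10.5, 4.5, 3.5)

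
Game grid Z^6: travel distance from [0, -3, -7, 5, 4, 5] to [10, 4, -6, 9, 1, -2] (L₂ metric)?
14.9666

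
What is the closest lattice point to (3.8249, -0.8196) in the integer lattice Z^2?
(4, -1)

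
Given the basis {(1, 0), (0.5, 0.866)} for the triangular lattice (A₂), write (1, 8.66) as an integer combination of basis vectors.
-4b₁ + 10b₂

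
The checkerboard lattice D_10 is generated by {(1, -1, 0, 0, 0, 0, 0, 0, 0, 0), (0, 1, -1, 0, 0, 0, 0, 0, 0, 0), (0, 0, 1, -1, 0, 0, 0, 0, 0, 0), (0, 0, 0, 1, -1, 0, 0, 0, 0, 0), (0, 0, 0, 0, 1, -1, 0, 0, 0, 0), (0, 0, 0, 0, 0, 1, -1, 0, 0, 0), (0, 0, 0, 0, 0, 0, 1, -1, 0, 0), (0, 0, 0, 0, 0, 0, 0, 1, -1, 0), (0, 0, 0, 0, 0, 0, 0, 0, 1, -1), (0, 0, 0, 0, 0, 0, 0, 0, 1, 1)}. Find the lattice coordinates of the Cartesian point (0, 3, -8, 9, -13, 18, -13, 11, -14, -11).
3b₂ - 5b₃ + 4b₄ - 9b₅ + 9b₆ - 4b₇ + 7b₈ + 2b₉ - 9b₁₀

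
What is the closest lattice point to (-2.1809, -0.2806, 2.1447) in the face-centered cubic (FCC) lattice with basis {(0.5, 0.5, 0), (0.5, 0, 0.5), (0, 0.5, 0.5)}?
(-2, 0, 2)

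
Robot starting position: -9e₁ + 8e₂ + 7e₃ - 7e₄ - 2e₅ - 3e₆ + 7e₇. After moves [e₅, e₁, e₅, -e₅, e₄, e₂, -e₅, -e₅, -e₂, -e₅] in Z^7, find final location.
(-8, 8, 7, -6, -4, -3, 7)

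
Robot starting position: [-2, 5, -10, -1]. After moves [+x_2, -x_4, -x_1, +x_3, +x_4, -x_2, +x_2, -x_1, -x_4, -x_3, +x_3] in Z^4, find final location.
(-4, 6, -9, -2)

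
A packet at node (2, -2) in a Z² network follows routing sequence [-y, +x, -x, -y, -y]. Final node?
(2, -5)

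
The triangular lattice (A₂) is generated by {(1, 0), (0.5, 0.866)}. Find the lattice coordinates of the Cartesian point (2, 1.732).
b₁ + 2b₂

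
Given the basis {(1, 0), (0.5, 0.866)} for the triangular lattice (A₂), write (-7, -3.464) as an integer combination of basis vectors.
-5b₁ - 4b₂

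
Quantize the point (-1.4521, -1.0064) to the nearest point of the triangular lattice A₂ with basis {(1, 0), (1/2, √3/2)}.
(-1.5, -0.866)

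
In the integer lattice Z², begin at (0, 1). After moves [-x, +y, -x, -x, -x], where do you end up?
(-4, 2)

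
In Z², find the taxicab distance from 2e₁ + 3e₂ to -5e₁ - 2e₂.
12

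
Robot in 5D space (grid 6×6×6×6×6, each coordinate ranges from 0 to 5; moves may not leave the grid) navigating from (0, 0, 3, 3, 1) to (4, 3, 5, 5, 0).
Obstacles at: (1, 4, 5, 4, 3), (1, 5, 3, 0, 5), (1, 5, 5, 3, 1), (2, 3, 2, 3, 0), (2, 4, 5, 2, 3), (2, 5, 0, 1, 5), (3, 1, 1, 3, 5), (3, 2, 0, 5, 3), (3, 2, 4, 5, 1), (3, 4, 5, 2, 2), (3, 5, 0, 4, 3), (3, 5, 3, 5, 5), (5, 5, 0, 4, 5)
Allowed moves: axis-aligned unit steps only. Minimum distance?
12
(one shortest path: (0, 0, 3, 3, 1) → (1, 0, 3, 3, 1) → (2, 0, 3, 3, 1) → (3, 0, 3, 3, 1) → (4, 0, 3, 3, 1) → (4, 1, 3, 3, 1) → (4, 2, 3, 3, 1) → (4, 3, 3, 3, 1) → (4, 3, 4, 3, 1) → (4, 3, 5, 3, 1) → (4, 3, 5, 4, 1) → (4, 3, 5, 5, 1) → (4, 3, 5, 5, 0))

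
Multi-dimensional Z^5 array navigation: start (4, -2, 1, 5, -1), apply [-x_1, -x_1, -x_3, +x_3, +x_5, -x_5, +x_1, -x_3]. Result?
(3, -2, 0, 5, -1)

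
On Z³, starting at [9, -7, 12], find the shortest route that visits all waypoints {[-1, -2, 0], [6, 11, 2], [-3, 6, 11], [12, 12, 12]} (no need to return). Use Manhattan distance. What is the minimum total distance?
82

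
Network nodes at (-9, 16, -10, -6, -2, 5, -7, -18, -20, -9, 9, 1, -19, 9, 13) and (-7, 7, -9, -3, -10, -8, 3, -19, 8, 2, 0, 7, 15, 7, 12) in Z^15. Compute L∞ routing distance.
34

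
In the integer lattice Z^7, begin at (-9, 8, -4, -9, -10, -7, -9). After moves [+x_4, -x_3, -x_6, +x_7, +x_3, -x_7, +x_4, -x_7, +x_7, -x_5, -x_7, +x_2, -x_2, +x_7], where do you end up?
(-9, 8, -4, -7, -11, -8, -9)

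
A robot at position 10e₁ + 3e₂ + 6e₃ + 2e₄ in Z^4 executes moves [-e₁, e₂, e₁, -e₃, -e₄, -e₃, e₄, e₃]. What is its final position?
(10, 4, 5, 2)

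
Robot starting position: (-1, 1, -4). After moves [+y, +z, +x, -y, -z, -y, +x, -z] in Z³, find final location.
(1, 0, -5)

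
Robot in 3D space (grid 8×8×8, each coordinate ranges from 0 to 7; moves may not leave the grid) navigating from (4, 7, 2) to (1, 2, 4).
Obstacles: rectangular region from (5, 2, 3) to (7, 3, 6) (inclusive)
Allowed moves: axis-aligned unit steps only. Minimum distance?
10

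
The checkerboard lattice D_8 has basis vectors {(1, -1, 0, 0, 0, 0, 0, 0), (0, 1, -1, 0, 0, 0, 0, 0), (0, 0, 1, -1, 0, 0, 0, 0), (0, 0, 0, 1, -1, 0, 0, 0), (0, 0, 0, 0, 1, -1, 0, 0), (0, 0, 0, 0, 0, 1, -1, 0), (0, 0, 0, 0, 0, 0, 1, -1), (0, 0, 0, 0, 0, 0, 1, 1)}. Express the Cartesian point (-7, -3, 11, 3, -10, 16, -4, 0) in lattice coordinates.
-7b₁ - 10b₂ + b₃ + 4b₄ - 6b₅ + 10b₆ + 3b₇ + 3b₈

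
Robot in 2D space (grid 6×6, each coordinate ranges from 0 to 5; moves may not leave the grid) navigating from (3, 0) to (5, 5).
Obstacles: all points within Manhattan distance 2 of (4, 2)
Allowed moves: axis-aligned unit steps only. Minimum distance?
11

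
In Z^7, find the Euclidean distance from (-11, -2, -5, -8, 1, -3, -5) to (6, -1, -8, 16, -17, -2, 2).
35.3412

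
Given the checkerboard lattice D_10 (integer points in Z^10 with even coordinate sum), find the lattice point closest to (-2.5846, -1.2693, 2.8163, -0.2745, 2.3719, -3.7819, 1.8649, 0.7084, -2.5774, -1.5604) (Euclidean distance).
(-3, -1, 3, 0, 2, -4, 2, 1, -3, -1)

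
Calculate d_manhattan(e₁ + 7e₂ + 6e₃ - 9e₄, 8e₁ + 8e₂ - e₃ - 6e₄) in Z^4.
18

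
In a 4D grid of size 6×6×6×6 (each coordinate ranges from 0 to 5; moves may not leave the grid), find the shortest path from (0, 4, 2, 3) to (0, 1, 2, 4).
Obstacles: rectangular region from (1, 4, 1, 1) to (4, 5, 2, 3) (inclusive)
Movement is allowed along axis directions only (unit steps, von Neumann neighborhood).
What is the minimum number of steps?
4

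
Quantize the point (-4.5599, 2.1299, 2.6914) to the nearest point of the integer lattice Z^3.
(-5, 2, 3)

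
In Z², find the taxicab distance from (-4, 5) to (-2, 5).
2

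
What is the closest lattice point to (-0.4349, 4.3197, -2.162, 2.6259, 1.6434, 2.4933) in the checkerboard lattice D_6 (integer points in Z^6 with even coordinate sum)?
(0, 4, -2, 3, 2, 3)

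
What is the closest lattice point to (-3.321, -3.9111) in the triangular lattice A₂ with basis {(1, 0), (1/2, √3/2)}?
(-3.5, -4.33)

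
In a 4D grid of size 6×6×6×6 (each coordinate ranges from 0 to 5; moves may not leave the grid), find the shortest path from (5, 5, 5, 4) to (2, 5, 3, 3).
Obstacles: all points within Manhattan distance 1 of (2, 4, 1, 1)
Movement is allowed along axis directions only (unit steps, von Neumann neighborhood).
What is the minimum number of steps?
6
(one shortest path: (5, 5, 5, 4) → (4, 5, 5, 4) → (3, 5, 5, 4) → (2, 5, 5, 4) → (2, 5, 4, 4) → (2, 5, 3, 4) → (2, 5, 3, 3))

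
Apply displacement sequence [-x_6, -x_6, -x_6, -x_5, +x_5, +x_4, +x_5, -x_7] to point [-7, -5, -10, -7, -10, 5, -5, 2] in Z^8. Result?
(-7, -5, -10, -6, -9, 2, -6, 2)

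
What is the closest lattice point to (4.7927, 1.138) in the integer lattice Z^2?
(5, 1)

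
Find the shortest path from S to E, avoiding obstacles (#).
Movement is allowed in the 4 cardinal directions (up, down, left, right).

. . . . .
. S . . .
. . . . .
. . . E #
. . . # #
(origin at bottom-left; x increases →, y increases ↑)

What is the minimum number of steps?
4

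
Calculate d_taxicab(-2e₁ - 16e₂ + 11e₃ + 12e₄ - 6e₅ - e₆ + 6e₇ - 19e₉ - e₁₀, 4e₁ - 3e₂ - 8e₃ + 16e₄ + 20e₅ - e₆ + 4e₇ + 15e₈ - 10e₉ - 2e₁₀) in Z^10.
95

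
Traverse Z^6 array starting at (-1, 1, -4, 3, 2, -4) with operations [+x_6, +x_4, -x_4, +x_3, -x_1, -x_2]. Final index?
(-2, 0, -3, 3, 2, -3)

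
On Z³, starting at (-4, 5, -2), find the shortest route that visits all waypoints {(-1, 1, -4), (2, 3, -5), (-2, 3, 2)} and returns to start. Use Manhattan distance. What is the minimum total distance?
34
(one optimal route: (-4, 5, -2) → (-1, 1, -4) → (2, 3, -5) → (-2, 3, 2) → (-4, 5, -2))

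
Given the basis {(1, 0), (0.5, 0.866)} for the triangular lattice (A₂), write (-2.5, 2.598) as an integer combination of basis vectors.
-4b₁ + 3b₂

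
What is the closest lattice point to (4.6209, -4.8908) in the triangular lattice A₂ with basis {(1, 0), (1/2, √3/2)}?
(5, -5.196)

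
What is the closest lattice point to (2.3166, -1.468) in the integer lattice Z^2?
(2, -1)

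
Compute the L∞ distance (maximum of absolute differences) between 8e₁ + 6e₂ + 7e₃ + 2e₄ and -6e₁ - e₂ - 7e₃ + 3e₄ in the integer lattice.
14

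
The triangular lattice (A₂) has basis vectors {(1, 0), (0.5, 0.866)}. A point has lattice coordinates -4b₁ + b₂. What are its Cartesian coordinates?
(-3.5, 0.866)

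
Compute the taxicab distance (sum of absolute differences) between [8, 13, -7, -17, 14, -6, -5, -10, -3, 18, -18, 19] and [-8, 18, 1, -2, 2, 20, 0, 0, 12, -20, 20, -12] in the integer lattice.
219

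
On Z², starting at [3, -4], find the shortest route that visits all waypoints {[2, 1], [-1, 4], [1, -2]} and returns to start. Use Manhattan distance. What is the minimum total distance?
24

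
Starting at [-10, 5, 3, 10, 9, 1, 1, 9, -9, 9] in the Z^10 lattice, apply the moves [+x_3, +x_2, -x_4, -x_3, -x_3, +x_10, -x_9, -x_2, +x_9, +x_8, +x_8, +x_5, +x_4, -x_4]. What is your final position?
(-10, 5, 2, 9, 10, 1, 1, 11, -9, 10)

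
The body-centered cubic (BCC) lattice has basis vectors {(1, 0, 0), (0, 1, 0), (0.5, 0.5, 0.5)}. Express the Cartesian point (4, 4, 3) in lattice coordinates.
b₁ + b₂ + 6b₃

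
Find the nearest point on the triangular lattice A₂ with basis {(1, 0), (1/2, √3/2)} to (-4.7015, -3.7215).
(-5, -3.464)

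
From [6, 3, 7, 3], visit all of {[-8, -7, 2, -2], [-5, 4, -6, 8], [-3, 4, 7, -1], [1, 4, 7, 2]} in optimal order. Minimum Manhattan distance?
68
(one optimal route: (6, 3, 7, 3) → (1, 4, 7, 2) → (-3, 4, 7, -1) → (-8, -7, 2, -2) → (-5, 4, -6, 8))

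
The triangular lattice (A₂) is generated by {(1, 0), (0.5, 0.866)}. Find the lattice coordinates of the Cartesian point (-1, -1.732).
-2b₂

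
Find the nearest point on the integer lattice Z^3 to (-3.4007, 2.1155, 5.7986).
(-3, 2, 6)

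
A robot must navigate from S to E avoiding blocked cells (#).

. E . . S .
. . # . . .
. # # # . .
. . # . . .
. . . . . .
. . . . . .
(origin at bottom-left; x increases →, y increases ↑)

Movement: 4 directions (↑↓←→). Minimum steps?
3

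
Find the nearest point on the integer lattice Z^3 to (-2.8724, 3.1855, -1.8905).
(-3, 3, -2)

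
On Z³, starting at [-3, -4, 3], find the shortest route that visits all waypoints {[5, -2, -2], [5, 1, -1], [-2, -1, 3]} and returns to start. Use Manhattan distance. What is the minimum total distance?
36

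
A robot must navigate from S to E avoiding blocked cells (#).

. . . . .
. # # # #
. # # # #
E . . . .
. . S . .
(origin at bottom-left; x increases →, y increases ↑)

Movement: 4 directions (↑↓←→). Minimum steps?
3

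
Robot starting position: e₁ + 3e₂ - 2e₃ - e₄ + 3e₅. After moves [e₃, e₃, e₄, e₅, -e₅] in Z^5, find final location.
(1, 3, 0, 0, 3)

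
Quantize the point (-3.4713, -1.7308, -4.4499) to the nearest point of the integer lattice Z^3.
(-3, -2, -4)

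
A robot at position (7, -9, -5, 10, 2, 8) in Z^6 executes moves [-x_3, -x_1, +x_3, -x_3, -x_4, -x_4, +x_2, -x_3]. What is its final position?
(6, -8, -7, 8, 2, 8)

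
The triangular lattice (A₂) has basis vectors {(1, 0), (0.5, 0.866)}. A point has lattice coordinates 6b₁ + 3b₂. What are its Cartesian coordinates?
(7.5, 2.598)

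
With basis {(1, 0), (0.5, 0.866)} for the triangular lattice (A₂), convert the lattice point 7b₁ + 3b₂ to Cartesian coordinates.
(8.5, 2.598)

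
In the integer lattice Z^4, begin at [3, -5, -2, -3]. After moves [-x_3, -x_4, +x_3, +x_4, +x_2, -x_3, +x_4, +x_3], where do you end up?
(3, -4, -2, -2)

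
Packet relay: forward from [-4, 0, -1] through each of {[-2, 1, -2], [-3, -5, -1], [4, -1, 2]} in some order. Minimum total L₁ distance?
26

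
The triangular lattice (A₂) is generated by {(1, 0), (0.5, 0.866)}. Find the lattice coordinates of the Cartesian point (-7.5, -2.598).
-6b₁ - 3b₂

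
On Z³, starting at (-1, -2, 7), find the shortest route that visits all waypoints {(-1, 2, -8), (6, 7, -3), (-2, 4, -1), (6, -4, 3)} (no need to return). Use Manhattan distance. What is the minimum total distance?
53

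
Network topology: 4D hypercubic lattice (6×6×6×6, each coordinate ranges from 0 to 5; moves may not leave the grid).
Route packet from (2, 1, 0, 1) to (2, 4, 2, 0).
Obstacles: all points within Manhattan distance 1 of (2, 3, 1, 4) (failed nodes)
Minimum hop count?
6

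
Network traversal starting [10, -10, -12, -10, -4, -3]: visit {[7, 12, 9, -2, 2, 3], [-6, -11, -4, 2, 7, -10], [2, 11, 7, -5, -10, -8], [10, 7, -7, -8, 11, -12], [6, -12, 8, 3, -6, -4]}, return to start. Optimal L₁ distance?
280
(one optimal route: (10, -10, -12, -10, -4, -3) → (-6, -11, -4, 2, 7, -10) → (6, -12, 8, 3, -6, -4) → (2, 11, 7, -5, -10, -8) → (7, 12, 9, -2, 2, 3) → (10, 7, -7, -8, 11, -12) → (10, -10, -12, -10, -4, -3))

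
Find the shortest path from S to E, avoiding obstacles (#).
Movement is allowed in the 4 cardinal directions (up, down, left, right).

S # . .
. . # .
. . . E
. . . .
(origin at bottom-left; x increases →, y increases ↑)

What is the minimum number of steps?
5
(one shortest path: (0, 3) → (0, 2) → (1, 2) → (1, 1) → (2, 1) → (3, 1))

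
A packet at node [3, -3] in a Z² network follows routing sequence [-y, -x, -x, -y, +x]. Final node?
(2, -5)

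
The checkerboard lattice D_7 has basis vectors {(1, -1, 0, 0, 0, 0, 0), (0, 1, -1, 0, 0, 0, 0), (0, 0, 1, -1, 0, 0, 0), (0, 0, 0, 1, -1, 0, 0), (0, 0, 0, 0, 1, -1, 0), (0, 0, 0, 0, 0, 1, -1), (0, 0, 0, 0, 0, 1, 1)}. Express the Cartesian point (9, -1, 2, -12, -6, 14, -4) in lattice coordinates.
9b₁ + 8b₂ + 10b₃ - 2b₄ - 8b₅ + 5b₆ + b₇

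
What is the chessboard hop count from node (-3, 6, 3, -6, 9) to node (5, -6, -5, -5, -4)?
13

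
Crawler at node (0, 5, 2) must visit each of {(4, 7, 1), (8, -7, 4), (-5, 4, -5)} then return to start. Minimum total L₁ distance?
74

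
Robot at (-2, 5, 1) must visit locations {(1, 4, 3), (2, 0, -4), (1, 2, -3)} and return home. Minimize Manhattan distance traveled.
32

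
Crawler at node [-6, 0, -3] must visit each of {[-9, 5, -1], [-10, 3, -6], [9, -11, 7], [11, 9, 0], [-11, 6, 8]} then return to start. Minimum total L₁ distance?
126
(one optimal route: (-6, 0, -3) → (-10, 3, -6) → (-9, 5, -1) → (-11, 6, 8) → (9, -11, 7) → (11, 9, 0) → (-6, 0, -3))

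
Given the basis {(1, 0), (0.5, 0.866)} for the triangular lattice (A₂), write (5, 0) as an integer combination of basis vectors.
5b₁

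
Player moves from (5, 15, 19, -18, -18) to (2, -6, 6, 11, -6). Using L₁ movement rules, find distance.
78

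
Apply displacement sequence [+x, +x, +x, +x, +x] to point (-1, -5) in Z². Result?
(4, -5)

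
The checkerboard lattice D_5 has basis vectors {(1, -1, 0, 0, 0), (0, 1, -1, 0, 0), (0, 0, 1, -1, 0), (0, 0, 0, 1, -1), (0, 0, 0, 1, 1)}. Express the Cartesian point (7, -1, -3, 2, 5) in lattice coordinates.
7b₁ + 6b₂ + 3b₃ + 5b₅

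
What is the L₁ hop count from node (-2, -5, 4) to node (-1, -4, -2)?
8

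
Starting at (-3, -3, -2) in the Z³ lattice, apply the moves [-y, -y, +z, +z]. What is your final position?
(-3, -5, 0)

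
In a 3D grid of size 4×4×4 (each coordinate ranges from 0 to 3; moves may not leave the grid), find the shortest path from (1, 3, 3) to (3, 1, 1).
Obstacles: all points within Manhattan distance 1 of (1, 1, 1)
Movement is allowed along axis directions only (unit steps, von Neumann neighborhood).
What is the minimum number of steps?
6
(one shortest path: (1, 3, 3) → (2, 3, 3) → (3, 3, 3) → (3, 2, 3) → (3, 1, 3) → (3, 1, 2) → (3, 1, 1))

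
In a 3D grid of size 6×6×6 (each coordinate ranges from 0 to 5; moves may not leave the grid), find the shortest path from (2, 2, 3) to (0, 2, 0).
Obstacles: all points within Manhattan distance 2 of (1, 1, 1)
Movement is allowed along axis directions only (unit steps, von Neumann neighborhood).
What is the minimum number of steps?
7
(one shortest path: (2, 2, 3) → (1, 2, 3) → (0, 2, 3) → (0, 3, 3) → (0, 3, 2) → (0, 3, 1) → (0, 3, 0) → (0, 2, 0))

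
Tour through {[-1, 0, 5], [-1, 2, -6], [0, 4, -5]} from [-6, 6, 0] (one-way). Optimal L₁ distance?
30
(one optimal route: (-6, 6, 0) → (0, 4, -5) → (-1, 2, -6) → (-1, 0, 5))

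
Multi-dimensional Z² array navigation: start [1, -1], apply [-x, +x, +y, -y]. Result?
(1, -1)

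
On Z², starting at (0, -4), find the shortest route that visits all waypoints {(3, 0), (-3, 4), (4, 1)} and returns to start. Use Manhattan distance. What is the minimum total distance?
30
(one optimal route: (0, -4) → (3, 0) → (4, 1) → (-3, 4) → (0, -4))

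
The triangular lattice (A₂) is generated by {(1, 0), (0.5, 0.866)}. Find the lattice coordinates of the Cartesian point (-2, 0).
-2b₁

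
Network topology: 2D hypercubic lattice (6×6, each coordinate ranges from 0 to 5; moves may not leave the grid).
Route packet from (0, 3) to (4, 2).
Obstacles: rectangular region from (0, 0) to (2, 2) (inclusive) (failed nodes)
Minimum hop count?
5
(one shortest path: (0, 3) → (1, 3) → (2, 3) → (3, 3) → (4, 3) → (4, 2))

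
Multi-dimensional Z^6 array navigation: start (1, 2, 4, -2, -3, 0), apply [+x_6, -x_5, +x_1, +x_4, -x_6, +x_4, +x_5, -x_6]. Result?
(2, 2, 4, 0, -3, -1)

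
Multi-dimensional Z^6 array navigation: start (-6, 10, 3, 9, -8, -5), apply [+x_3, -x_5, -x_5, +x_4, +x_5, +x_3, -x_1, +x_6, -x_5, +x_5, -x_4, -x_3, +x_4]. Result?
(-7, 10, 4, 10, -9, -4)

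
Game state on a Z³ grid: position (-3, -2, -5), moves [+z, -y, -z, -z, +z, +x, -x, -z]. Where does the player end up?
(-3, -3, -6)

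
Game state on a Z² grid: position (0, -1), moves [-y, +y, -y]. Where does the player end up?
(0, -2)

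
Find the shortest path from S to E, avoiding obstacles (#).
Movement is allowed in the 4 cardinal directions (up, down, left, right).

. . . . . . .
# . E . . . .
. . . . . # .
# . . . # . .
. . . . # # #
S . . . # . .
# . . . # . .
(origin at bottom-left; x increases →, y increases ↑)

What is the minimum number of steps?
6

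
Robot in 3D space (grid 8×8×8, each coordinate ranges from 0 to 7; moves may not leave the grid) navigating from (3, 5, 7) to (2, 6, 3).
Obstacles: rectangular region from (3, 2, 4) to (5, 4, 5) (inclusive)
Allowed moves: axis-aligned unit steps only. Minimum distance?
6
(one shortest path: (3, 5, 7) → (2, 5, 7) → (2, 6, 7) → (2, 6, 6) → (2, 6, 5) → (2, 6, 4) → (2, 6, 3))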